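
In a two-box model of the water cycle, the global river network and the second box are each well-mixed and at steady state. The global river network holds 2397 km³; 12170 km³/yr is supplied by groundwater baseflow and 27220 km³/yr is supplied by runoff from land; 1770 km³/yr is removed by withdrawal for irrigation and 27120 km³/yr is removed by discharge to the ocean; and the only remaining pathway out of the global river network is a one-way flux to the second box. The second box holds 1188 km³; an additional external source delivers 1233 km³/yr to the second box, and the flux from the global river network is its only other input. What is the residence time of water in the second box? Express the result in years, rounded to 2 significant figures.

0.10 yr

Balance the global river network: ΣF_in = 12170 + 27220 = 39390 km³/yr.
Flux to the second box = ΣF_in − (1770 + 27120) = 10500 km³/yr.
Total input to the second box = 10500 + 1233 = 11733 km³/yr; at steady state this equals its total output.
τ = M / F = 1188 / 11733 = 0.1013 yr.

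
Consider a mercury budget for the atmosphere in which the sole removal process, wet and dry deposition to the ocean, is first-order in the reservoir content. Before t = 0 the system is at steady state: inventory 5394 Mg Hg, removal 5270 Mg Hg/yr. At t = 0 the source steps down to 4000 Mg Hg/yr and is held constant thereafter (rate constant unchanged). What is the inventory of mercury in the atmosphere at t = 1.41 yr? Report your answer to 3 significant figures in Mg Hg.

4420 Mg Hg

Residence time τ = M₀/F₀ = 1.024 yr. The eventual steady state is M_∞ = M₀·(F₁/F₀) = 5394 × 4000/5270 = 4094.1 Mg Hg.
The anomaly ΔM(t) = M(t) − M_∞ decays as ΔM₀·e^(−t/τ) with ΔM₀ = 5394 − 4094.1 = 1300 Mg Hg.
At t = 1.41 yr, e^(−t/τ) = e^(−1.378) = 0.2522, so ΔM = 327.8 Mg Hg and M = 4094.1 + 327.8 = 4421.9 Mg Hg.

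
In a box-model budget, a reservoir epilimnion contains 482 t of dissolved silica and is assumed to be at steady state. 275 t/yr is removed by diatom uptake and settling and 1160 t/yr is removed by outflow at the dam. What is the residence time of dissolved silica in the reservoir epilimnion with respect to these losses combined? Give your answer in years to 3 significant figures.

0.336 yr

Total removal = 275.0 + 1160 = 1435.0 t/yr.
τ = M / ΣF_out = 482 / 1435.0 = 0.3359 yr.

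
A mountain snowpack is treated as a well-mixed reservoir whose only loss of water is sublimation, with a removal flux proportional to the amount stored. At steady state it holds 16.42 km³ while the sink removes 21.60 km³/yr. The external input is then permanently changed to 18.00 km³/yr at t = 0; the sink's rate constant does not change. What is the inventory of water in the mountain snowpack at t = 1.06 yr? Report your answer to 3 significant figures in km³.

τ = M₀/F₀ = 16.42/21.60 = 0.7602 yr; rate constant k = 1/τ.
New steady state M_∞ = F₁/k = F₁·τ = 18.00 × 0.7602 = 13.683 km³.
M(t) = M_∞ + (M₀ − M_∞)·e^(−t/τ); t/τ = 1.06/0.7602 = 1.394, so e^(−t/τ) = 0.2480.
M(t) = 13.683 + 2.737 × 0.2480 = 14.362 km³.

14.4 km³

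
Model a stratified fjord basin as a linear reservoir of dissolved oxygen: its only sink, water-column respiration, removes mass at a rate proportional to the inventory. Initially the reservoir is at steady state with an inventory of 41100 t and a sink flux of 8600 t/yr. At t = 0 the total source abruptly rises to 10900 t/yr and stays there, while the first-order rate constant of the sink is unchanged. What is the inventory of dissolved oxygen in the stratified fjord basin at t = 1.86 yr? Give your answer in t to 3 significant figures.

44600 t

The sink rate constant is k = F₀/M₀ = 8600/41100 = 0.2092 yr⁻¹.
Solving dM/dt = F₁ − kM with M(0) = M₀ gives M(t) = F₁/k + (M₀ − F₁/k)·e^(−kt).
F₁/k = 10900/0.2092 = 52092 t; kt = 0.2092 × 1.86 = 0.3892, e^(−kt) = 0.6776.
M(1.86) = 52092 + (41100 − 52092) × 0.6776 = 52092 − 7448 = 44644 t.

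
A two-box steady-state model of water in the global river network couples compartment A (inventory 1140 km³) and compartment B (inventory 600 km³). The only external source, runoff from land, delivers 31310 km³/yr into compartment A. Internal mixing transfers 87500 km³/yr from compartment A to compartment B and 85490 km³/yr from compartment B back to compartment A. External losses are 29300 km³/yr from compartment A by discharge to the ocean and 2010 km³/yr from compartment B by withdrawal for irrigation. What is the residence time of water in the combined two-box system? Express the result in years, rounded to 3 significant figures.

0.0556 yr

For the system as a whole, the A↔B exchange is internal and contributes nothing to the throughput; only the external sinks remove mass.
M_total = 1140 + 600 = 1740.0 km³.
ΣF_external_out = 29300 + 2010 = 31310 km³/yr.
τ = M_total / ΣF_ext = 1740.0 / 31310 = 0.05557 yr.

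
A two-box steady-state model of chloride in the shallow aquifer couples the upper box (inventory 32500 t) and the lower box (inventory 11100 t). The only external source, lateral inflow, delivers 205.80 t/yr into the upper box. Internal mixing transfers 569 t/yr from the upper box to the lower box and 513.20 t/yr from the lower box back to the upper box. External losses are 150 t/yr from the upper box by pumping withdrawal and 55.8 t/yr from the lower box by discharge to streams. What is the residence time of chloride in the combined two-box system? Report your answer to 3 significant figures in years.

Residence time in the combined system uses the total inventory and the total *external* removal — internal exchanges between the two boxes cancel.
M_total = 32500 + 11100 = 43600 t.
ΣF_external_out = 150 + 55.8 = 205.80 t/yr.
τ = M_total / ΣF_ext = 43600 / 205.80 = 211.9 yr.

212 yr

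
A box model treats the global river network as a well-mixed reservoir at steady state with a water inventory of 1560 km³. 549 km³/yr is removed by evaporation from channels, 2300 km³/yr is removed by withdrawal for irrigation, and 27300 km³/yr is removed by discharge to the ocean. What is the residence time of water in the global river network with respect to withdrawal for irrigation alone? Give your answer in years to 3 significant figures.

0.678 yr

Residence time with respect to a single sink: τ = M / F_sink.
τ = 1560 / 2300 = 0.6783 yr.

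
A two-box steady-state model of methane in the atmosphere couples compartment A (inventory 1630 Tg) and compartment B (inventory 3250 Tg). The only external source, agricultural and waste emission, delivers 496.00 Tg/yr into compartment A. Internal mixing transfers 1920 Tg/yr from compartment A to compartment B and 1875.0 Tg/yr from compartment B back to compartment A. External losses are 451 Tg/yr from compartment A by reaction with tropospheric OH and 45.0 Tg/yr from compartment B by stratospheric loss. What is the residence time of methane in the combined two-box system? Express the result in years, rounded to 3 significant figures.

Residence time in the combined system uses the total inventory and the total *external* removal — internal exchanges between the two boxes cancel.
M_total = 1630 + 3250 = 4880.0 Tg.
ΣF_external_out = 451 + 45.0 = 496.00 Tg/yr.
τ = M_total / ΣF_ext = 4880.0 / 496.00 = 9.839 yr.

9.84 yr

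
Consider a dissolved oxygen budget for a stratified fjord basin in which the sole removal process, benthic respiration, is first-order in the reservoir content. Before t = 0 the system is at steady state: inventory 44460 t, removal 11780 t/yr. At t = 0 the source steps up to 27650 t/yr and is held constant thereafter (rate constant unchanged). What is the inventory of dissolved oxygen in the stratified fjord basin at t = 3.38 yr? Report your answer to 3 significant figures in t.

79900 t

The sink rate constant is k = F₀/M₀ = 11780/44460 = 0.2650 yr⁻¹.
Solving dM/dt = F₁ − kM with M(0) = M₀ gives M(t) = F₁/k + (M₀ − F₁/k)·e^(−kt).
F₁/k = 27650/0.2650 = 104360 t; kt = 0.2650 × 3.38 = 0.8956, e^(−kt) = 0.4084.
M(3.38) = 104360 + (44460 − 104360) × 0.4084 = 104360 − 24460 = 79896 t.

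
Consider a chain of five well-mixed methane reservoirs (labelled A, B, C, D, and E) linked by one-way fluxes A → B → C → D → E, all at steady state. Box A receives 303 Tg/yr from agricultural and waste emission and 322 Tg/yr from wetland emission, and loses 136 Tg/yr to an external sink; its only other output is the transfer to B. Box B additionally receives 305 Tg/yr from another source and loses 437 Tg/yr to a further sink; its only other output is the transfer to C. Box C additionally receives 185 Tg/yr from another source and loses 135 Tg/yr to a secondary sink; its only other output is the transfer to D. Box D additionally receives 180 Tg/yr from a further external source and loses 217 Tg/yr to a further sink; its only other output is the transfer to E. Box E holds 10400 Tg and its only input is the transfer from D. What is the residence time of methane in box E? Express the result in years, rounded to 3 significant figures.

Box A: F(A→B) = (303 + 322) − 136 = 489.00 Tg/yr.
Box B: F(B→C) = (489.00 + 305) − 437 = 357.00 Tg/yr.
Box C: F(C→D) = (357.00 + 185) − 135 = 407.00 Tg/yr.
Box D: F(D→E) = (407.00 + 180) − 217 = 370.00 Tg/yr.
Box E throughput = its input = 370.00 Tg/yr; τ = 10400 / 370.00 = 28.11 yr.

28.1 yr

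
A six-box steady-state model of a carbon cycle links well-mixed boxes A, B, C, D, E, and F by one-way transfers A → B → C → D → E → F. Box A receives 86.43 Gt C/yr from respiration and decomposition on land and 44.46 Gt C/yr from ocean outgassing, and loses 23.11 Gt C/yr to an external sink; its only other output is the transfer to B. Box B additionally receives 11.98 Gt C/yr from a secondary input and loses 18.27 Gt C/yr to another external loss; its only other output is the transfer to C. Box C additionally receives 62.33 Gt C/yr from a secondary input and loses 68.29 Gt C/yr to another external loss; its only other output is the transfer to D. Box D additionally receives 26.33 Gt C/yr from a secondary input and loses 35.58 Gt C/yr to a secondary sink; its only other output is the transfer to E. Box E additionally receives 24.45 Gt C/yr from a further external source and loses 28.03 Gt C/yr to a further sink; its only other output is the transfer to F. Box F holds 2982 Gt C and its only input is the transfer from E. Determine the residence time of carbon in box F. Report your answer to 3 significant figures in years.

Box A: F(A→B) = (86.43 + 44.46) − 23.11 = 107.78 Gt C/yr.
Box B: F(B→C) = (107.78 + 11.98) − 18.27 = 101.49 Gt C/yr.
Box C: F(C→D) = (101.49 + 62.33) − 68.29 = 95.530 Gt C/yr.
Box D: F(D→E) = (95.530 + 26.33) − 35.58 = 86.280 Gt C/yr.
Box E: F(E→F) = (86.280 + 24.45) − 28.03 = 82.700 Gt C/yr.
Box F throughput = its input = 82.700 Gt C/yr; τ = 2982 / 82.700 = 36.06 yr.

36.1 yr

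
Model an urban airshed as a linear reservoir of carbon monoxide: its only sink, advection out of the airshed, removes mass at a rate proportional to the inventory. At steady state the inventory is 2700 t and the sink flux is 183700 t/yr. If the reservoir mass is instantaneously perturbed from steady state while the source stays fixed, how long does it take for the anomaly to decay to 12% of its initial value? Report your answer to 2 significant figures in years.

0.031 yr

For a linear reservoir the anomaly decays as exp(−t/τ) with τ = M/F = 2700/183700 = 0.01470 yr.
exp(−t/τ) = 0.12 ⇒ t = −τ ln(0.12) = 0.01470 × 2.120 = 0.03116 yr.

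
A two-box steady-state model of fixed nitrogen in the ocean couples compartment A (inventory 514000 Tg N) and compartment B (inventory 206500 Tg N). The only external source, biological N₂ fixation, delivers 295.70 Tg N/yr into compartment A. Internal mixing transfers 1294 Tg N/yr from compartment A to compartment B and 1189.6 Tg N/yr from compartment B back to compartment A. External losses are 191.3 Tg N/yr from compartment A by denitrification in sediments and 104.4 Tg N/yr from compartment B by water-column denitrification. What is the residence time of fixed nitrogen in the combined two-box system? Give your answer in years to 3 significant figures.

2440 yr

Residence time in the combined system uses the total inventory and the total *external* removal — internal exchanges between the two boxes cancel.
M_total = 514000 + 206500 = 720500 Tg N.
ΣF_external_out = 191.3 + 104.4 = 295.70 Tg N/yr.
τ = M_total / ΣF_ext = 720500 / 295.70 = 2437 yr.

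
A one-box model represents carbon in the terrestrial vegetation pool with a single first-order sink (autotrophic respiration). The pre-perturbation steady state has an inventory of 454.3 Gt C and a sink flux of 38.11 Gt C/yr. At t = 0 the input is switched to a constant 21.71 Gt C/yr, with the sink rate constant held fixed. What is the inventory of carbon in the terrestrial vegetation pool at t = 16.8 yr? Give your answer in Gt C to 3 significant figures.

τ = M₀/F₀ = 454.3/38.11 = 11.92 yr; rate constant k = 1/τ.
New steady state M_∞ = F₁/k = F₁·τ = 21.71 × 11.92 = 258.80 Gt C.
M(t) = M_∞ + (M₀ − M_∞)·e^(−t/τ); t/τ = 16.8/11.92 = 1.409, so e^(−t/τ) = 0.2443.
M(t) = 258.80 + 195.5 × 0.2443 = 306.56 Gt C.

307 Gt C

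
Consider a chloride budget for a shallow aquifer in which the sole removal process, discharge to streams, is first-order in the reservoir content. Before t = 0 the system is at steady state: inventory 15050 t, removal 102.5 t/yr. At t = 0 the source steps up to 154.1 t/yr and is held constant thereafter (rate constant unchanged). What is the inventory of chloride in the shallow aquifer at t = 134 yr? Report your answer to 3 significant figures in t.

τ = M₀/F₀ = 15050/102.5 = 146.8 yr; rate constant k = 1/τ.
New steady state M_∞ = F₁/k = F₁·τ = 154.1 × 146.8 = 22626 t.
M(t) = M_∞ + (M₀ − M_∞)·e^(−t/τ); t/τ = 134/146.8 = 0.9126, so e^(−t/τ) = 0.4015.
M(t) = 22626 − 7576 × 0.4015 = 19585 t.

19600 t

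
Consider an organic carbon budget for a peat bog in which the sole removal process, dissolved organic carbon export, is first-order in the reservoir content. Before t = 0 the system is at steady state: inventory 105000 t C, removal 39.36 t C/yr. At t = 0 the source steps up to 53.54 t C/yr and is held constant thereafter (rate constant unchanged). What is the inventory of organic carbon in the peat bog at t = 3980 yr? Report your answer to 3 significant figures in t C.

134000 t C

Residence time τ = M₀/F₀ = 2668 yr. The eventual steady state is M_∞ = M₀·(F₁/F₀) = 105000 × 53.54/39.36 = 142830 t C.
The anomaly ΔM(t) = M(t) − M_∞ decays as ΔM₀·e^(−t/τ) with ΔM₀ = 105000 − 142830 = −37830 t C.
At t = 3980 yr, e^(−t/τ) = e^(−1.492) = 0.2249, so ΔM = −8509 t C and M = 142830 − 8509 = 134320 t C.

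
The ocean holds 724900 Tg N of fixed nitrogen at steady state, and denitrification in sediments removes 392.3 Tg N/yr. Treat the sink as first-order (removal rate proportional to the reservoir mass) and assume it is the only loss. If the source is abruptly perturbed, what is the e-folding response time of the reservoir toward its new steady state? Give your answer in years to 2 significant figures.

For a linear reservoir the response time equals the residence time τ = M/F.
τ = 724900 / 392.3 = 1848 yr.

1800 yr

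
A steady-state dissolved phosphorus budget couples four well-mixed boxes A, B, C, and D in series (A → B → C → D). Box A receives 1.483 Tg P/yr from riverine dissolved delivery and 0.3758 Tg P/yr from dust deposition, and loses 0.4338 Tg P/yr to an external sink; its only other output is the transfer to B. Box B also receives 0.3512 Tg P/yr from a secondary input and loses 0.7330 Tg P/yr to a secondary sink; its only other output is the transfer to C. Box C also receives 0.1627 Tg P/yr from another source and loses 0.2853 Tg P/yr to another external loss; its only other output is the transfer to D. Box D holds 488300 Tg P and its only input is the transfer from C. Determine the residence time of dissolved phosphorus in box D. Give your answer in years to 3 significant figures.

Box A: F(A→B) = (1.483 + 0.3758) − 0.4338 = 1.4250 Tg P/yr.
Box B: F(B→C) = (1.4250 + 0.3512) − 0.7330 = 1.0432 Tg P/yr.
Box C: F(C→D) = (1.0432 + 0.1627) − 0.2853 = 0.92060 Tg P/yr.
Box D throughput = its input = 0.92060 Tg P/yr; τ = 488300 / 0.92060 = 530400 yr.

530000 yr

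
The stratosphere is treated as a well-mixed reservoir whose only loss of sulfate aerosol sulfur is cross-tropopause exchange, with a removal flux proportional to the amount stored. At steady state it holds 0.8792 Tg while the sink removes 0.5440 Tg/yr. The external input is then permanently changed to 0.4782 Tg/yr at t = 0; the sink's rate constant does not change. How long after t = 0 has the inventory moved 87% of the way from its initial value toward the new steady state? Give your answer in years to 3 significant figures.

τ = M₀/F₀ = 0.8792/0.5440 = 1.616 yr.
The remaining gap fraction is e^(−t/τ); 87% covered ⇒ e^(−t/τ) = 0.130.
t = −τ ln(0.130) = 1.616 × 2.040 = 3.297 yr.

3.30 yr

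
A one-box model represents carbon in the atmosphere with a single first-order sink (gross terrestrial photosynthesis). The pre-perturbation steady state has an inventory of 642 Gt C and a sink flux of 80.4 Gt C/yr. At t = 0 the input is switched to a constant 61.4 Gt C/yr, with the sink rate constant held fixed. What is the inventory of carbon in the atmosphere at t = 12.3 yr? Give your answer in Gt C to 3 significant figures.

523 Gt C

Residence time τ = M₀/F₀ = 7.985 yr. The eventual steady state is M_∞ = M₀·(F₁/F₀) = 642 × 61.4/80.4 = 490.28 Gt C.
The anomaly ΔM(t) = M(t) − M_∞ decays as ΔM₀·e^(−t/τ) with ΔM₀ = 642 − 490.28 = 151.7 Gt C.
At t = 12.3 yr, e^(−t/τ) = e^(−1.540) = 0.2143, so ΔM = 32.51 Gt C and M = 490.28 + 32.51 = 522.80 Gt C.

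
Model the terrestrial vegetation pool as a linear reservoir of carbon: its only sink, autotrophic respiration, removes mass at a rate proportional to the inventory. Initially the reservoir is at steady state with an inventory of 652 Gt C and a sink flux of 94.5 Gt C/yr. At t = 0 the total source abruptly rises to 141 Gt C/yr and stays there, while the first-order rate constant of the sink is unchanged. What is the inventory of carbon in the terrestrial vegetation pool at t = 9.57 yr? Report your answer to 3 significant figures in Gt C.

893 Gt C

Residence time τ = M₀/F₀ = 6.899 yr. The eventual steady state is M_∞ = M₀·(F₁/F₀) = 652 × 141/94.5 = 972.83 Gt C.
The anomaly ΔM(t) = M(t) − M_∞ decays as ΔM₀·e^(−t/τ) with ΔM₀ = 652 − 972.83 = −320.8 Gt C.
At t = 9.57 yr, e^(−t/τ) = e^(−1.387) = 0.2498, so ΔM = −80.14 Gt C and M = 972.83 − 80.14 = 892.68 Gt C.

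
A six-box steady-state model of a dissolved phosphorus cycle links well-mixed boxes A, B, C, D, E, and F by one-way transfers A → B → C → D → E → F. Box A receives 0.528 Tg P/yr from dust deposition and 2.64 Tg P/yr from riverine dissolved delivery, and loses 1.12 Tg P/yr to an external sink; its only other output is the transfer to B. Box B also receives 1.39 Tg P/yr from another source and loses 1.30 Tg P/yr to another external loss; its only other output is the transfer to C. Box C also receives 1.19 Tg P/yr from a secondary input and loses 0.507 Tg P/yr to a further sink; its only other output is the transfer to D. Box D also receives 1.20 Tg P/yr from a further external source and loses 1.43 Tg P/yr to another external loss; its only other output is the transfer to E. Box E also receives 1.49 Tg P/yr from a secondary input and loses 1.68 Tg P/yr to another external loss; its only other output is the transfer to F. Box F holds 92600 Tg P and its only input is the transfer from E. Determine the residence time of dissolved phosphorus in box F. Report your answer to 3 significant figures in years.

Box A: F(A→B) = (0.528 + 2.64) − 1.12 = 2.0480 Tg P/yr.
Box B: F(B→C) = (2.0480 + 1.39) − 1.30 = 2.1380 Tg P/yr.
Box C: F(C→D) = (2.1380 + 1.19) − 0.507 = 2.8210 Tg P/yr.
Box D: F(D→E) = (2.8210 + 1.20) − 1.43 = 2.5910 Tg P/yr.
Box E: F(E→F) = (2.5910 + 1.49) − 1.68 = 2.4010 Tg P/yr.
Box F throughput = its input = 2.4010 Tg P/yr; τ = 92600 / 2.4010 = 38570 yr.

38600 yr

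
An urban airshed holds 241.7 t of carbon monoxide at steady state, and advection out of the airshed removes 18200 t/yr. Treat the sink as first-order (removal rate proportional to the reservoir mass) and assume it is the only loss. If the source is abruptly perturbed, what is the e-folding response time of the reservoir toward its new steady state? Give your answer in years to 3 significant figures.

0.0133 yr

For a linear reservoir the response time equals the residence time τ = M/F.
τ = 241.7 / 18200 = 0.01328 yr.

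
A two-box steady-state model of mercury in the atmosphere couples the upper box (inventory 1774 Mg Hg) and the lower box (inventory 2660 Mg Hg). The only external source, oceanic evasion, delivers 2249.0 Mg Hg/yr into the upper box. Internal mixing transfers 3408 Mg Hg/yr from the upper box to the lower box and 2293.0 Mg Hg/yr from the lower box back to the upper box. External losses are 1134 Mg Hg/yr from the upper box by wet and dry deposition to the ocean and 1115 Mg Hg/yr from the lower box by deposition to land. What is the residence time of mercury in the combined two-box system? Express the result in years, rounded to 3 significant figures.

1.97 yr

Treat the two boxes together as one reservoir: the mixing fluxes between them are internal recycling, so τ = ΣM / Σ(external losses).
M_total = 1774 + 2660 = 4434.0 Mg Hg.
ΣF_external_out = 1134 + 1115 = 2249.0 Mg Hg/yr.
τ = M_total / ΣF_ext = 4434.0 / 2249.0 = 1.972 yr.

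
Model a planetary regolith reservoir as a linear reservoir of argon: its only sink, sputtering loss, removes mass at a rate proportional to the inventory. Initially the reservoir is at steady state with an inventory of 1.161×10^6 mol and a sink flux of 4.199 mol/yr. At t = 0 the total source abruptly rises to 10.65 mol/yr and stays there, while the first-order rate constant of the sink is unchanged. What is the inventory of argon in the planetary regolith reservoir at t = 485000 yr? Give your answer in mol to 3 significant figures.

τ = M₀/F₀ = 1.161×10^6/4.199 = 276500 yr; rate constant k = 1/τ.
New steady state M_∞ = F₁/k = F₁·τ = 10.65 × 276500 = 2.9447×10^6 mol.
M(t) = M_∞ + (M₀ − M_∞)·e^(−t/τ); t/τ = 485000/276500 = 1.754, so e^(−t/τ) = 0.1731.
M(t) = 2.9447×10^6 − 1.784×10^6 × 0.1731 = 2.6360×10^6 mol.

2.64×10^6 mol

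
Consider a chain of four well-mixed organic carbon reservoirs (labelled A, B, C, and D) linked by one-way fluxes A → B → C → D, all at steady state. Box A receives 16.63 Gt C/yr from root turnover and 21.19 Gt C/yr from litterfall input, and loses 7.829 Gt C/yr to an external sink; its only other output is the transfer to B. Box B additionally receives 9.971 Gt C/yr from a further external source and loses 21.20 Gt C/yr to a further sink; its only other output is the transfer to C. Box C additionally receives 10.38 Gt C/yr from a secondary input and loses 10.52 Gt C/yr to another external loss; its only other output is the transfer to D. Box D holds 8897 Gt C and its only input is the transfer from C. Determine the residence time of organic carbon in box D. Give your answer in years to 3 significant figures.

478 yr

Box A: F(A→B) = (16.63 + 21.19) − 7.829 = 29.991 Gt C/yr.
Box B: F(B→C) = (29.991 + 9.971) − 21.20 = 18.762 Gt C/yr.
Box C: F(C→D) = (18.762 + 10.38) − 10.52 = 18.622 Gt C/yr.
Box D throughput = its input = 18.622 Gt C/yr; τ = 8897 / 18.622 = 477.8 yr.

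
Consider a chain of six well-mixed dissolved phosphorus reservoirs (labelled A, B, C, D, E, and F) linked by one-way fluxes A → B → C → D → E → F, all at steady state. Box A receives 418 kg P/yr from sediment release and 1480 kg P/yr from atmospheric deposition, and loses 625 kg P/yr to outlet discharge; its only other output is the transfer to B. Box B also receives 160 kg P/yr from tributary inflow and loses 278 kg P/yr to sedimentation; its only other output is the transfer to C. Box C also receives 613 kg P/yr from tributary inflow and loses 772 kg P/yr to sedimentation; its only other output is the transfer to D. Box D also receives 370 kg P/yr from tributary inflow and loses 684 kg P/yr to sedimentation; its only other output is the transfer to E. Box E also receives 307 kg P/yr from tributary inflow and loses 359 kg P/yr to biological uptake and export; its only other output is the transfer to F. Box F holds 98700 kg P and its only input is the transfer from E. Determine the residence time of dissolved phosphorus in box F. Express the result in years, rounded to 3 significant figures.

Box A: F(A→B) = (418 + 1480) − 625 = 1273.0 kg P/yr.
Box B: F(B→C) = (1273.0 + 160) − 278 = 1155.0 kg P/yr.
Box C: F(C→D) = (1155.0 + 613) − 772 = 996.00 kg P/yr.
Box D: F(D→E) = (996.00 + 370) − 684 = 682.00 kg P/yr.
Box E: F(E→F) = (682.00 + 307) − 359 = 630.00 kg P/yr.
Box F throughput = its input = 630.00 kg P/yr; τ = 98700 / 630.00 = 156.7 yr.

157 yr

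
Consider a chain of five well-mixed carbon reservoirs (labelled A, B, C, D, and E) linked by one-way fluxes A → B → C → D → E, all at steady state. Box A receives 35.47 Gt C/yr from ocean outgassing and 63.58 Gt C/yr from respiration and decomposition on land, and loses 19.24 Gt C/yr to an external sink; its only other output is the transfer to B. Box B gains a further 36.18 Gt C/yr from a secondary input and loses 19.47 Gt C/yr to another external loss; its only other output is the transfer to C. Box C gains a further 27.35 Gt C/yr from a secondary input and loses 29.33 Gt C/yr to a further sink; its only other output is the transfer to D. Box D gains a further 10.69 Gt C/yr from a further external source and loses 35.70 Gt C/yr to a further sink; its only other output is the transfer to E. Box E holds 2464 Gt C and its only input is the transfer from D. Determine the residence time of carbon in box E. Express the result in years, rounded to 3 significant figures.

35.4 yr

Box A: F(A→B) = (35.47 + 63.58) − 19.24 = 79.810 Gt C/yr.
Box B: F(B→C) = (79.810 + 36.18) − 19.47 = 96.520 Gt C/yr.
Box C: F(C→D) = (96.520 + 27.35) − 29.33 = 94.540 Gt C/yr.
Box D: F(D→E) = (94.540 + 10.69) − 35.70 = 69.530 Gt C/yr.
Box E throughput = its input = 69.530 Gt C/yr; τ = 2464 / 69.530 = 35.44 yr.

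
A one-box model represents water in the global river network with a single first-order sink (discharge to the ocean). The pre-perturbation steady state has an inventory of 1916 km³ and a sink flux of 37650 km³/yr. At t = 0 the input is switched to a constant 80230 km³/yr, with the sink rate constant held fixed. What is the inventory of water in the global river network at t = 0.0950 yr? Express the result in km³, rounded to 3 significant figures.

The sink rate constant is k = F₀/M₀ = 37650/1916 = 19.65 yr⁻¹.
Solving dM/dt = F₁ − kM with M(0) = M₀ gives M(t) = F₁/k + (M₀ − F₁/k)·e^(−kt).
F₁/k = 80230/19.65 = 4082.9 km³; kt = 19.65 × 0.0950 = 1.867, e^(−kt) = 0.1546.
M(0.0950) = 4082.9 + (1916 − 4082.9) × 0.1546 = 4082.9 − 335.0 = 3747.8 km³.

3750 km³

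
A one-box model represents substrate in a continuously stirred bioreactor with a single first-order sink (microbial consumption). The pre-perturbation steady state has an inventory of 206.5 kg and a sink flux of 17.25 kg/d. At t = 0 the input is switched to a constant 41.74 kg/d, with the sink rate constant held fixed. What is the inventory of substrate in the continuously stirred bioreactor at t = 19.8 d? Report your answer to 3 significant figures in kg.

444 kg

Residence time τ = M₀/F₀ = 11.97 d. The eventual steady state is M_∞ = M₀·(F₁/F₀) = 206.5 × 41.74/17.25 = 499.67 kg.
The anomaly ΔM(t) = M(t) − M_∞ decays as ΔM₀·e^(−t/τ) with ΔM₀ = 206.5 − 499.67 = −293.2 kg.
At t = 19.8 d, e^(−t/τ) = e^(−1.654) = 0.1913, so ΔM = −56.08 kg and M = 499.67 − 56.08 = 443.59 kg.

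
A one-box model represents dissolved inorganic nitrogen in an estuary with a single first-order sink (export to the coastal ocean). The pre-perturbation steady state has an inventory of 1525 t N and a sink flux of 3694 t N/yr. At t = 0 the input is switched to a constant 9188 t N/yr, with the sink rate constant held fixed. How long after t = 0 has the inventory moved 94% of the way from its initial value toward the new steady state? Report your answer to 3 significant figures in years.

1.16 yr

τ = M₀/F₀ = 1525/3694 = 0.4128 yr.
The remaining gap fraction is e^(−t/τ); 94% covered ⇒ e^(−t/τ) = 0.0600.
t = −τ ln(0.0600) = 0.4128 × 2.813 = 1.161 yr.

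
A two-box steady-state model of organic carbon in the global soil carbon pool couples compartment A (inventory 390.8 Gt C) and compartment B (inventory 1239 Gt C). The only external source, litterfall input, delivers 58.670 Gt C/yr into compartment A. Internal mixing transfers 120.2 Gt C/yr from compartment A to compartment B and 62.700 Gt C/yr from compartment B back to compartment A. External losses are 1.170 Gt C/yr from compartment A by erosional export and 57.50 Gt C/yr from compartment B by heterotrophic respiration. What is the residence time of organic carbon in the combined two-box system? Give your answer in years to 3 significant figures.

27.8 yr

Treat the two boxes together as one reservoir: the mixing fluxes between them are internal recycling, so τ = ΣM / Σ(external losses).
M_total = 390.8 + 1239 = 1629.8 Gt C.
ΣF_external_out = 1.170 + 57.50 = 58.670 Gt C/yr.
τ = M_total / ΣF_ext = 1629.8 / 58.670 = 27.78 yr.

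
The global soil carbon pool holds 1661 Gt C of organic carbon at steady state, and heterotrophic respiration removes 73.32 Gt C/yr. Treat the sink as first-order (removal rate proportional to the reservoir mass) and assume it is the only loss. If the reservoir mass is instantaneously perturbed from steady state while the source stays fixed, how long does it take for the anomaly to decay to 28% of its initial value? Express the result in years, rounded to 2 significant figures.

29 yr

For a linear reservoir the anomaly decays as exp(−t/τ) with τ = M/F = 1661/73.32 = 22.65 yr.
exp(−t/τ) = 0.28 ⇒ t = −τ ln(0.28) = 22.65 × 1.273 = 28.84 yr.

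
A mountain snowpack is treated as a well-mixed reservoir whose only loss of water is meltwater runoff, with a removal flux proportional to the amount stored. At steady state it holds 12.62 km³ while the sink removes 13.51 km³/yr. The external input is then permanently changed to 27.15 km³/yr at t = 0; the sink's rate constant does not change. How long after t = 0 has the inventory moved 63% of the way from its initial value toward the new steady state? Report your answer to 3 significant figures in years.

0.929 yr

τ = M₀/F₀ = 12.62/13.51 = 0.9341 yr.
The remaining gap fraction is e^(−t/τ); 63% covered ⇒ e^(−t/τ) = 0.370.
t = −τ ln(0.370) = 0.9341 × 0.9943 = 0.9288 yr.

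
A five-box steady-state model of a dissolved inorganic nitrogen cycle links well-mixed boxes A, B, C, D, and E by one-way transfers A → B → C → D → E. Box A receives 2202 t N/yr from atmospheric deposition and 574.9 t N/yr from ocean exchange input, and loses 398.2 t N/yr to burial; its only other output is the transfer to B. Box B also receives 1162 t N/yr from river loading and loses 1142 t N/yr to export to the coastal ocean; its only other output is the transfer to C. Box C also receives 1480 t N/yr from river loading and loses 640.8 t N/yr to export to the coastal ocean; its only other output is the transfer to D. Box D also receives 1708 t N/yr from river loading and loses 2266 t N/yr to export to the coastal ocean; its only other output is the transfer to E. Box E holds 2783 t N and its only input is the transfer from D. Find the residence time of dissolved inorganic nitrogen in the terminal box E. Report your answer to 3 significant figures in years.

1.04 yr

Box A: F(A→B) = (2202 + 574.9) − 398.2 = 2378.7 t N/yr.
Box B: F(B→C) = (2378.7 + 1162) − 1142 = 2398.7 t N/yr.
Box C: F(C→D) = (2398.7 + 1480) − 640.8 = 3237.9 t N/yr.
Box D: F(D→E) = (3237.9 + 1708) − 2266 = 2679.9 t N/yr.
Box E throughput = its input = 2679.9 t N/yr; τ = 2783 / 2679.9 = 1.038 yr.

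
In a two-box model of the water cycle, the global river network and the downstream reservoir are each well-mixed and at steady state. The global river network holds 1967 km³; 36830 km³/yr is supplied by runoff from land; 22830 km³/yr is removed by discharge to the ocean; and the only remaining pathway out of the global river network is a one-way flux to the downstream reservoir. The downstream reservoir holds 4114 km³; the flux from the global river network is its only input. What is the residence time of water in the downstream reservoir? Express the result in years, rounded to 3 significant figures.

0.294 yr

Balance the global river network: ΣF_in = 36830 km³/yr.
Flux to the downstream reservoir = ΣF_in − (22830) = 14000 km³/yr.
At steady state the output of the downstream reservoir equals its input, 14000 km³/yr.
τ = M / F = 4114 / 14000 = 0.2939 yr.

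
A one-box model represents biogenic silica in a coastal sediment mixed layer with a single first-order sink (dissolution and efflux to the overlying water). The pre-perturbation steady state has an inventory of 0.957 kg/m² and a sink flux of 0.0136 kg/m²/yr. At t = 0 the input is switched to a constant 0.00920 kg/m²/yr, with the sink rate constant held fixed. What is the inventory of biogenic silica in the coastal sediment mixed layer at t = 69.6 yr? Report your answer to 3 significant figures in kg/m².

Residence time τ = M₀/F₀ = 70.37 yr. The eventual steady state is M_∞ = M₀·(F₁/F₀) = 0.957 × 0.00920/0.0136 = 0.64738 kg/m².
The anomaly ΔM(t) = M(t) − M_∞ decays as ΔM₀·e^(−t/τ) with ΔM₀ = 0.957 − 0.64738 = 0.3096 kg/m².
At t = 69.6 yr, e^(−t/τ) = e^(−0.9891) = 0.3719, so ΔM = 0.1152 kg/m² and M = 0.64738 + 0.1152 = 0.76253 kg/m².

0.763 kg/m²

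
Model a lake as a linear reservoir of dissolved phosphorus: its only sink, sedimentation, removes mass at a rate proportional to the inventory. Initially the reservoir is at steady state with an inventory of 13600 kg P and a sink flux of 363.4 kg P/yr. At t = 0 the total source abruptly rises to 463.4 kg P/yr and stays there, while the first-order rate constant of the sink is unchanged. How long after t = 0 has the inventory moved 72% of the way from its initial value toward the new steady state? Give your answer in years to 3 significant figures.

τ = M₀/F₀ = 13600/363.4 = 37.42 yr.
The remaining gap fraction is e^(−t/τ); 72% covered ⇒ e^(−t/τ) = 0.280.
t = −τ ln(0.280) = 37.42 × 1.273 = 47.64 yr.

47.6 yr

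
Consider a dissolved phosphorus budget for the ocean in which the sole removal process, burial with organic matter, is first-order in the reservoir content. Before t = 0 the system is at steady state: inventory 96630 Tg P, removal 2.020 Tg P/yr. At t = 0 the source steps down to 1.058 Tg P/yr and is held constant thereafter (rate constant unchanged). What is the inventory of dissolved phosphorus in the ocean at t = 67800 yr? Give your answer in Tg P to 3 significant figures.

The sink rate constant is k = F₀/M₀ = 2.020/96630 = 2.090×10^-5 yr⁻¹.
Solving dM/dt = F₁ − kM with M(0) = M₀ gives M(t) = F₁/k + (M₀ − F₁/k)·e^(−kt).
F₁/k = 1.058/2.090×10^-5 = 50611 Tg P; kt = 2.090×10^-5 × 67800 = 1.417, e^(−kt) = 0.2424.
M(67800) = 50611 + (96630 − 50611) × 0.2424 = 50611 + 11150 = 61764 Tg P.

61800 Tg P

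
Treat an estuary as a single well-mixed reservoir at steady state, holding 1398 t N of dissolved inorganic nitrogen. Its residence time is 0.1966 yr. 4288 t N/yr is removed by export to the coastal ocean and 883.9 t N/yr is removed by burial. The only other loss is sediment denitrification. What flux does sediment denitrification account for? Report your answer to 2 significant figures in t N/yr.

1900 t N/yr

Total removal F = M/τ = 1398 / 0.1966 = 7111 t N/yr.
Sediment denitrification = F − (4288 + 883.9) = 7111 − 5172 = 1939 t N/yr.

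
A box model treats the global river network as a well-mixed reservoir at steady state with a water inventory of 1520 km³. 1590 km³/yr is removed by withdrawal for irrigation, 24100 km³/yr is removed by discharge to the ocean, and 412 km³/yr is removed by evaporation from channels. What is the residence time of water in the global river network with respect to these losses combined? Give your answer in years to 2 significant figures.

Total removal = 1590 + 24100 + 412.0 = 26102 km³/yr.
τ = M / ΣF_out = 1520 / 26102 = 0.05823 yr.

0.058 yr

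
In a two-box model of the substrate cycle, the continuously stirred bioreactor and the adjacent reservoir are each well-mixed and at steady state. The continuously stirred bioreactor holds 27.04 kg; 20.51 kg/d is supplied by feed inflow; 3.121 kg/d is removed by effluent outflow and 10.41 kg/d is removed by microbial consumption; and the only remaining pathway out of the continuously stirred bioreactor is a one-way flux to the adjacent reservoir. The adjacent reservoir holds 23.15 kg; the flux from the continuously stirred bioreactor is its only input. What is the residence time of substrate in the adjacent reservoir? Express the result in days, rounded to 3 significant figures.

3.32 d

Balance the continuously stirred bioreactor: ΣF_in = 20.510 kg/d.
Flux to the adjacent reservoir = ΣF_in − (3.121 + 10.41) = 6.9790 kg/d.
At steady state the output of the adjacent reservoir equals its input, 6.9790 kg/d.
τ = M / F = 23.15 / 6.9790 = 3.317 d.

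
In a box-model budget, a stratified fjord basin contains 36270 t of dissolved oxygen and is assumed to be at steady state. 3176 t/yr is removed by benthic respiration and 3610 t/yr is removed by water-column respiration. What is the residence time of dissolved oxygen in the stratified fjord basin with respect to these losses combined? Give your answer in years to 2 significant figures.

Total removal = 3176 + 3610 = 6786.0 t/yr.
τ = M / ΣF_out = 36270 / 6786.0 = 5.345 yr.

5.3 yr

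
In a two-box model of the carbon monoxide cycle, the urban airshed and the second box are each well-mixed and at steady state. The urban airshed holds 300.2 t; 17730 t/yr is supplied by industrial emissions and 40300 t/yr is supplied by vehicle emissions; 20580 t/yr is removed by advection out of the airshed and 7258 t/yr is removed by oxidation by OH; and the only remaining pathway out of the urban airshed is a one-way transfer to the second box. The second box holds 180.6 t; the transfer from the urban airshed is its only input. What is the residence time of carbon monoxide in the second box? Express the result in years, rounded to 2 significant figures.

0.0060 yr

Balance the urban airshed: ΣF_in = 17730 + 40300 = 58030 t/yr.
Transfer to the second box = ΣF_in − (20580 + 7258) = 30192 t/yr.
At steady state the output of the second box equals its input, 30192 t/yr.
τ = M / F = 180.6 / 30192 = 0.005982 yr.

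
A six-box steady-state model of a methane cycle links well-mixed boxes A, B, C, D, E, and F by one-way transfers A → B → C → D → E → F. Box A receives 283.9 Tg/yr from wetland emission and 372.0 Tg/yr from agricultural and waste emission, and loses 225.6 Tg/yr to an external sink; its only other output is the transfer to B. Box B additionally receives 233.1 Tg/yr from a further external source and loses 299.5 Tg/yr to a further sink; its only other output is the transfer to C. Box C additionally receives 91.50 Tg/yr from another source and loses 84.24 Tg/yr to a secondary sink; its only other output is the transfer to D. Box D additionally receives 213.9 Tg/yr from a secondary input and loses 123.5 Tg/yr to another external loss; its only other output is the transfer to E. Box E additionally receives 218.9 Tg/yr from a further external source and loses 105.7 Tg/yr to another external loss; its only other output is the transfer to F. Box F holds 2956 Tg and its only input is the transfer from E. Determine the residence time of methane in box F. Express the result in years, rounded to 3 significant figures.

5.14 yr

Box A: F(A→B) = (283.9 + 372.0) − 225.6 = 430.30 Tg/yr.
Box B: F(B→C) = (430.30 + 233.1) − 299.5 = 363.90 Tg/yr.
Box C: F(C→D) = (363.90 + 91.50) − 84.24 = 371.16 Tg/yr.
Box D: F(D→E) = (371.16 + 213.9) − 123.5 = 461.56 Tg/yr.
Box E: F(E→F) = (461.56 + 218.9) − 105.7 = 574.76 Tg/yr.
Box F throughput = its input = 574.76 Tg/yr; τ = 2956 / 574.76 = 5.143 yr.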